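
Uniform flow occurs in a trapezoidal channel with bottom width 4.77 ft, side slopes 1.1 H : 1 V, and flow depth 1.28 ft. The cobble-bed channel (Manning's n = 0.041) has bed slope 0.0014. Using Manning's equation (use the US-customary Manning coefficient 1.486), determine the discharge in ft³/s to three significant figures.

10.2 ft³/s

A = (b + z·y)·y = (4.77 + 1.1×1.28)×1.28 = 7.908 ft²
P = b + 2y√(1+z²) = 4.77 + 2×1.28×√(1+1.1²) = 8.576 ft
R = A/P = 7.908/8.576 = 0.9221 ft
Q = (1.486/n)·A·R^(2/3)·S^(1/2) = (1.486/0.041) × 7.908 × 0.9221^(2/3) × 0.0014^(1/2) = 10.16 ft³/s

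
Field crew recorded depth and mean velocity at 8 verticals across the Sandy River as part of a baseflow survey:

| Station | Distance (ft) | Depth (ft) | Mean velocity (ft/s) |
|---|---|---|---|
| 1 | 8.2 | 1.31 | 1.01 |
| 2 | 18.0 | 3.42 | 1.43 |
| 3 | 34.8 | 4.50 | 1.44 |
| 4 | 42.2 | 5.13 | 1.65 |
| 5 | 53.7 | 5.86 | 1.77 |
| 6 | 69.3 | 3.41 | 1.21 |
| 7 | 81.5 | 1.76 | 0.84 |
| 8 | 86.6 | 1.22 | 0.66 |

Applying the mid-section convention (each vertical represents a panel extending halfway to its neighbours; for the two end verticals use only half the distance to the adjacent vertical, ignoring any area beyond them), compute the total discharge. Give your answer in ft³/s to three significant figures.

w_1 = (18.0 − 8.2)/2 = 4.9 ft; q_1 = 1.01 × 1.31 × 4.9 = 6.483 ft³/s
w_2 = (34.8 − 8.2)/2 = 13.3 ft; q_2 = 1.43 × 3.42 × 13.3 = 65.04 ft³/s
w_3 = (42.2 − 18.0)/2 = 12.1 ft; q_3 = 1.44 × 4.50 × 12.1 = 78.41 ft³/s
w_4 = (53.7 − 34.8)/2 = 9.45 ft; q_4 = 1.65 × 5.13 × 9.45 = 79.99 ft³/s
w_5 = (69.3 − 42.2)/2 = 13.55 ft; q_5 = 1.77 × 5.86 × 13.55 = 140.5 ft³/s
w_6 = (81.5 − 53.7)/2 = 13.9 ft; q_6 = 1.21 × 3.41 × 13.9 = 57.35 ft³/s
w_7 = (86.6 − 69.3)/2 = 8.65 ft; q_7 = 0.84 × 1.76 × 8.65 = 12.79 ft³/s
w_8 = (86.6 − 81.5)/2 = 2.55 ft; q_8 = 0.66 × 1.22 × 2.55 = 2.053 ft³/s
Q = Σ qᵢ = 442.7 ft³/s

443 ft³/s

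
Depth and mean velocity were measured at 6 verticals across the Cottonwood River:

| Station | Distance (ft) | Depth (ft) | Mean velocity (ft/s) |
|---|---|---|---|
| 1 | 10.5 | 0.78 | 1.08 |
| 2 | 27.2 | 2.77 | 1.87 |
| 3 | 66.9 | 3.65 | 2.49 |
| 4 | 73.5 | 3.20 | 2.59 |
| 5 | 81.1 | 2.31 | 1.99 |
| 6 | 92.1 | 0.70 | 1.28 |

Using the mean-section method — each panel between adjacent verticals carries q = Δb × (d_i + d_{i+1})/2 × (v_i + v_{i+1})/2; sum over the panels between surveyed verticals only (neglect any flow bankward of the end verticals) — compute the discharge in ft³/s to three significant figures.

Panel 1-2: Δb = 16.7 ft, d̄ = (0.78+2.77)/2 = 1.775, v̄ = (1.08+1.87)/2 = 1.475 → q = 16.7×1.775×1.475 = 43.72 ft³/s
Panel 2-3: Δb = 39.7 ft, d̄ = (2.77+3.65)/2 = 3.21, v̄ = (1.87+2.49)/2 = 2.18 → q = 39.7×3.21×2.18 = 277.8 ft³/s
Panel 3-4: Δb = 6.6 ft, d̄ = (3.65+3.20)/2 = 3.425, v̄ = (2.49+2.59)/2 = 2.54 → q = 6.6×3.425×2.54 = 57.42 ft³/s
Panel 4-5: Δb = 7.6 ft, d̄ = (3.20+2.31)/2 = 2.755, v̄ = (2.59+1.99)/2 = 2.29 → q = 7.6×2.755×2.29 = 47.95 ft³/s
Panel 5-6: Δb = 11 ft, d̄ = (2.31+0.70)/2 = 1.505, v̄ = (1.99+1.28)/2 = 1.635 → q = 11×1.505×1.635 = 27.07 ft³/s
Q = Σ q = 454.0 ft³/s

454 ft³/s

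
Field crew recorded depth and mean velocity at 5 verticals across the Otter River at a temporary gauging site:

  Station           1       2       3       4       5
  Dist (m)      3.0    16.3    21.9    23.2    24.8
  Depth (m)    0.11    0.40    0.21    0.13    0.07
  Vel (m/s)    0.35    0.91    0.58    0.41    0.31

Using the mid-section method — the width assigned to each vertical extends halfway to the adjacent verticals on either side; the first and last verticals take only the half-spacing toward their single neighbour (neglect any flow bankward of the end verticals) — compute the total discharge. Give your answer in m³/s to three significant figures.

w_1 = (16.3 − 3.0)/2 = 6.65 m; q_1 = 0.35 × 0.11 × 6.65 = 0.2560 m³/s
w_2 = (21.9 − 3.0)/2 = 9.45 m; q_2 = 0.91 × 0.40 × 9.45 = 3.440 m³/s
w_3 = (23.2 − 16.3)/2 = 3.45 m; q_3 = 0.58 × 0.21 × 3.45 = 0.4202 m³/s
w_4 = (24.8 − 21.9)/2 = 1.45 m; q_4 = 0.41 × 0.13 × 1.45 = 0.07729 m³/s
w_5 = (24.8 − 23.2)/2 = 0.8 m; q_5 = 0.31 × 0.07 × 0.8 = 0.01736 m³/s
Q = Σ qᵢ = 4.211 m³/s

4.21 m³/s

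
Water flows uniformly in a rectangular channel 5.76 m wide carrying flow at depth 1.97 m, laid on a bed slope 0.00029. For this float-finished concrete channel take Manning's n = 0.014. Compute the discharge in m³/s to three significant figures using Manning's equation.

15.3 m³/s

A = b·y = 5.76 × 1.97 = 11.35 m²
P = b + 2y = 5.76 + 2×1.97 = 9.700 m
R = A/P = 11.35/9.700 = 1.170 m
Q = (1/n)·A·R^(2/3)·S^(1/2) = (1/0.014) × 11.35 × 1.170^(2/3) × 0.00029^(1/2) = 15.32 m³/s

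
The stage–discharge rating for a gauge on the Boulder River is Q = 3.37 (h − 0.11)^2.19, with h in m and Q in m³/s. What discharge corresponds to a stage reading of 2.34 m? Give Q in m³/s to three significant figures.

Q = 3.37 × (2.34 − 0.11)^2.19 = 3.37 × 2.23^2.19 = 19.52 m³/s

19.5 m³/s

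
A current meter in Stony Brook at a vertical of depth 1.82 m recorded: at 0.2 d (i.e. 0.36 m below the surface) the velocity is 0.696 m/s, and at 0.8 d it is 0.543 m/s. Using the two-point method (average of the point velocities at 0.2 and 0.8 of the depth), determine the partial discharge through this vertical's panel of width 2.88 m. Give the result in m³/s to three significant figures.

3.25 m³/s

v̄ = (0.696 + 0.543) / 2 = 0.6195 m/s
q = v̄ × d × w = 0.6195 × 1.82 × 2.88 = 3.247 m³/s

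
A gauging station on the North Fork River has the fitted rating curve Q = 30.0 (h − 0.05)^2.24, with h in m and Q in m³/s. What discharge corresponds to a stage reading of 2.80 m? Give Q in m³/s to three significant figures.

289 m³/s

Q = 30.0 × (2.80 − 0.05)^2.24 = 30.0 × 2.75^2.24 = 289.2 m³/s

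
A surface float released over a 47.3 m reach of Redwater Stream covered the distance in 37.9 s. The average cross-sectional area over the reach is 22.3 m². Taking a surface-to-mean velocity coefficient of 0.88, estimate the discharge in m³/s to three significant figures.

24.5 m³/s

v_surface = L / t̄ = 47.3 / 37.9 = 1.248 m/s
v_mean = 0.88 × 1.248 = 1.098 m/s
Q = A × v_mean = 22.3 × 1.098 = 24.49 m³/s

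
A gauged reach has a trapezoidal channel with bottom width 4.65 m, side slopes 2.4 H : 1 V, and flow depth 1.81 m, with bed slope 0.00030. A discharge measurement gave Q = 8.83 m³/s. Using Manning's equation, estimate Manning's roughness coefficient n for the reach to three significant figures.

A = (b + z·y)·y = (4.65 + 2.4×1.81)×1.81 = 16.28 m²
P = b + 2y√(1+z²) = 4.65 + 2×1.81×√(1+2.4²) = 14.06 m
R = A/P = 16.28/14.06 = 1.158 m
n = (1/Q)·A·R^(2/3)·S^(1/2) = (1/8.83) × 16.28 × 1.103 × 0.01732 = 0.03521

0.0352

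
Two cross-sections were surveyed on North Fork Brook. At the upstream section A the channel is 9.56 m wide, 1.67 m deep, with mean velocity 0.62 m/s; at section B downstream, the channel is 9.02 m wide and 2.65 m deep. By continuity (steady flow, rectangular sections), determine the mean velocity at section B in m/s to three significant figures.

0.414 m/s

Q = A₁V₁ = (9.56×1.67) × 0.62 = 9.898 m³/s
A₂ = 9.02 × 2.65 = 23.90 m²
V₂ = Q/A₂ = 9.898/23.90 = 0.4141 m/s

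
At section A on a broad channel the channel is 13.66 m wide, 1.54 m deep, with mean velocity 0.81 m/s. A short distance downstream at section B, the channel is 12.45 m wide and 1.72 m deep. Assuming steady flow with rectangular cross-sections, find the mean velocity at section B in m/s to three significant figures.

Q = A₁V₁ = (13.66×1.54) × 0.81 = 17.04 m³/s
A₂ = 12.45 × 1.72 = 21.41 m²
V₂ = Q/A₂ = 17.04/21.41 = 0.7957 m/s

0.796 m/s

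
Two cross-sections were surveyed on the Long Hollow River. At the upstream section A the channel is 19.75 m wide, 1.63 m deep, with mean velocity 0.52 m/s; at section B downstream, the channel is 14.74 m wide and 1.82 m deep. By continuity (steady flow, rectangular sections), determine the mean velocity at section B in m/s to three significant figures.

0.624 m/s

Q = A₁V₁ = (19.75×1.63) × 0.52 = 16.74 m³/s
A₂ = 14.74 × 1.82 = 26.83 m²
V₂ = Q/A₂ = 16.74/26.83 = 0.6240 m/s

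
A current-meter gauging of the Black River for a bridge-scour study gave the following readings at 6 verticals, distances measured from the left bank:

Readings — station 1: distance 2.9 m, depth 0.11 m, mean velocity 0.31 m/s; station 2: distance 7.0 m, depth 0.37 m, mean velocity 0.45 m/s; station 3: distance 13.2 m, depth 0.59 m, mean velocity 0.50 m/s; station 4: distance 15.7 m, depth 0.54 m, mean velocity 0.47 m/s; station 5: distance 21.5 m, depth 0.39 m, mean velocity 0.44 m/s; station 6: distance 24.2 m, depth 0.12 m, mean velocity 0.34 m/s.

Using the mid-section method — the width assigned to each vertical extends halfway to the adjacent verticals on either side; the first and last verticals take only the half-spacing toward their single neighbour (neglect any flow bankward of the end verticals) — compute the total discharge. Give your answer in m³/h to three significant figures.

w_1 = (7.0 − 2.9)/2 = 2.05 m; q_1 = 0.31 × 0.11 × 2.05 = 0.06991 m³/s
w_2 = (13.2 − 2.9)/2 = 5.15 m; q_2 = 0.45 × 0.37 × 5.15 = 0.8575 m³/s
w_3 = (15.7 − 7.0)/2 = 4.35 m; q_3 = 0.50 × 0.59 × 4.35 = 1.283 m³/s
w_4 = (21.5 − 13.2)/2 = 4.15 m; q_4 = 0.47 × 0.54 × 4.15 = 1.053 m³/s
w_5 = (24.2 − 15.7)/2 = 4.25 m; q_5 = 0.44 × 0.39 × 4.25 = 0.7293 m³/s
w_6 = (24.2 − 21.5)/2 = 1.35 m; q_6 = 0.34 × 0.12 × 1.35 = 0.05508 m³/s
Q = Σ qᵢ = 4.048 m³/s
= 4.048 × 3600 = 14570 m³/h

14600 m³/h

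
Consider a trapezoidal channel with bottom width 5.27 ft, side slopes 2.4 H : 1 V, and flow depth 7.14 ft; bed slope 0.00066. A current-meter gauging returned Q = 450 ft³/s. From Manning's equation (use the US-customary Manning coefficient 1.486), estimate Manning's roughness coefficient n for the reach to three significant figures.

A = (b + z·y)·y = (5.27 + 2.4×7.14)×7.14 = 160.0 ft²
P = b + 2y√(1+z²) = 5.27 + 2×7.14×√(1+2.4²) = 42.40 ft
R = A/P = 160.0/42.40 = 3.773 ft
n = (1.486/Q)·A·R^(2/3)·S^(1/2) = (1.486/450) × 160.0 × 2.424 × 0.02569 = 0.03289

0.0329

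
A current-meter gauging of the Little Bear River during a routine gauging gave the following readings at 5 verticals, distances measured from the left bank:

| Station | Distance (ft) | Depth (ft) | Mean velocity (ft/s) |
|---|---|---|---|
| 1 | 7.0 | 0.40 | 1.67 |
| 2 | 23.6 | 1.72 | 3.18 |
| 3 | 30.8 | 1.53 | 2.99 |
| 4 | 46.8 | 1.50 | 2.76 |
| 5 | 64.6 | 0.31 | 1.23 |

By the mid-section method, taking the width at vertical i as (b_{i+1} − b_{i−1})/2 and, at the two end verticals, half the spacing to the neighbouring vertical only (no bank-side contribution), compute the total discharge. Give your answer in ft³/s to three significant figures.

197 ft³/s

w_1 = (23.6 − 7.0)/2 = 8.3 ft; q_1 = 1.67 × 0.40 × 8.3 = 5.544 ft³/s
w_2 = (30.8 − 7.0)/2 = 11.9 ft; q_2 = 3.18 × 1.72 × 11.9 = 65.09 ft³/s
w_3 = (46.8 − 23.6)/2 = 11.6 ft; q_3 = 2.99 × 1.53 × 11.6 = 53.07 ft³/s
w_4 = (64.6 − 30.8)/2 = 16.9 ft; q_4 = 2.76 × 1.50 × 16.9 = 69.97 ft³/s
w_5 = (64.6 − 46.8)/2 = 8.9 ft; q_5 = 1.23 × 0.31 × 8.9 = 3.394 ft³/s
Q = Σ qᵢ = 197.1 ft³/s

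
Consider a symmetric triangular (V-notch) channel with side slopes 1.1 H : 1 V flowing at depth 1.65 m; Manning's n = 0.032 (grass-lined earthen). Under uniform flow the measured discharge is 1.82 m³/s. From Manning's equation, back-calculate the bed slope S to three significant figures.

A = z·y² = 1.1×1.65² = 2.995 m²
P = 2y√(1+z²) = 2×1.65×√(1+1.1²) = 4.906 m
R = A/P = 2.995/4.906 = 0.6105 m
S = (Q·n / (1·A·R^(2/3)))² = (1.82×0.032 / (1×2.995×0.7196))² = 0.0007303

0.000730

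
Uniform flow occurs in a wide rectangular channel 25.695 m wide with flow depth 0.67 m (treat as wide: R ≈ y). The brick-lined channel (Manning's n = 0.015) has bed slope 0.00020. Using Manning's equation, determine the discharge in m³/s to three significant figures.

12.4 m³/s

A = b·y = 25.695 × 0.67 = 17.22 m²
Wide channel: R ≈ y = 0.67 m
Q = (1/n)·A·R^(2/3)·S^(1/2) = (1/0.015) × 17.22 × 0.6700^(2/3) × 0.00020^(1/2) = 12.43 m³/s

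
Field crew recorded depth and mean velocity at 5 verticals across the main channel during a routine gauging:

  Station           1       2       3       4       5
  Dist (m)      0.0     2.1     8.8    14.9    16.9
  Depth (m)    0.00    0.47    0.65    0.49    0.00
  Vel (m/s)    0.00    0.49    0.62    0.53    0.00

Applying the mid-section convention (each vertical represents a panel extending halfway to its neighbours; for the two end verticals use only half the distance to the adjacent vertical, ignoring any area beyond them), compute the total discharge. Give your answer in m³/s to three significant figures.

4.64 m³/s

w_2 = (8.8 − 0.0)/2 = 4.4 m; q_2 = 0.49 × 0.47 × 4.4 = 1.013 m³/s
w_3 = (14.9 − 2.1)/2 = 6.4 m; q_3 = 0.62 × 0.65 × 6.4 = 2.579 m³/s
w_4 = (16.9 − 8.8)/2 = 4.05 m; q_4 = 0.53 × 0.49 × 4.05 = 1.052 m³/s
Stations 1, 5 contribute zero (depth or velocity is 0).
Q = Σ qᵢ = 4.644 m³/s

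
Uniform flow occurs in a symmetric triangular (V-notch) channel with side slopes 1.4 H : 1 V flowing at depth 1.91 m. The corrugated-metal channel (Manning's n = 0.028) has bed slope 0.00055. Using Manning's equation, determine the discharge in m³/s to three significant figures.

A = z·y² = 1.4×1.91² = 5.107 m²
P = 2y√(1+z²) = 2×1.91×√(1+1.4²) = 6.572 m
R = A/P = 5.107/6.572 = 0.7771 m
Q = (1/n)·A·R^(2/3)·S^(1/2) = (1/0.028) × 5.107 × 0.7771^(2/3) × 0.00055^(1/2) = 3.616 m³/s

3.62 m³/s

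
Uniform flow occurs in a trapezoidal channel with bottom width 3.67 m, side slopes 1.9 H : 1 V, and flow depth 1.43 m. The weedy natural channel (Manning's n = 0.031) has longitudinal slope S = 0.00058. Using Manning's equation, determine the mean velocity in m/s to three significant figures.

0.741 m/s

A = (b + z·y)·y = (3.67 + 1.9×1.43)×1.43 = 9.133 m²
P = b + 2y√(1+z²) = 3.67 + 2×1.43×√(1+1.9²) = 9.811 m
R = A/P = 9.133/9.811 = 0.9310 m
Q = (1/n)·A·R^(2/3)·S^(1/2) = (1/0.031) × 9.133 × 0.9310^(2/3) × 0.00058^(1/2) = 6.765 m³/s
V = Q/A = 6.765/9.133 = 0.7407 m/s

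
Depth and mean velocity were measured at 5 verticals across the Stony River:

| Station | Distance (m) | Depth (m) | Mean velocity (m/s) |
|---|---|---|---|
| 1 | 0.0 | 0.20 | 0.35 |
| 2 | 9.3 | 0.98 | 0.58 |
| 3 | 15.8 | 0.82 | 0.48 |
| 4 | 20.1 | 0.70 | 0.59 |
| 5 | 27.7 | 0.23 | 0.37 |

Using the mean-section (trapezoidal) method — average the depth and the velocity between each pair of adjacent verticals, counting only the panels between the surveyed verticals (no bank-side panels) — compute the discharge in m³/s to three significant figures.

9.10 m³/s

Panel 1-2: Δb = 9.3 m, d̄ = (0.20+0.98)/2 = 0.59, v̄ = (0.35+0.58)/2 = 0.465 → q = 9.3×0.59×0.465 = 2.551 m³/s
Panel 2-3: Δb = 6.5 m, d̄ = (0.98+0.82)/2 = 0.9, v̄ = (0.58+0.48)/2 = 0.53 → q = 6.5×0.9×0.53 = 3.101 m³/s
Panel 3-4: Δb = 4.3 m, d̄ = (0.82+0.70)/2 = 0.76, v̄ = (0.48+0.59)/2 = 0.535 → q = 4.3×0.76×0.535 = 1.748 m³/s
Panel 4-5: Δb = 7.6 m, d̄ = (0.70+0.23)/2 = 0.465, v̄ = (0.59+0.37)/2 = 0.48 → q = 7.6×0.465×0.48 = 1.696 m³/s
Q = Σ q = 9.097 m³/s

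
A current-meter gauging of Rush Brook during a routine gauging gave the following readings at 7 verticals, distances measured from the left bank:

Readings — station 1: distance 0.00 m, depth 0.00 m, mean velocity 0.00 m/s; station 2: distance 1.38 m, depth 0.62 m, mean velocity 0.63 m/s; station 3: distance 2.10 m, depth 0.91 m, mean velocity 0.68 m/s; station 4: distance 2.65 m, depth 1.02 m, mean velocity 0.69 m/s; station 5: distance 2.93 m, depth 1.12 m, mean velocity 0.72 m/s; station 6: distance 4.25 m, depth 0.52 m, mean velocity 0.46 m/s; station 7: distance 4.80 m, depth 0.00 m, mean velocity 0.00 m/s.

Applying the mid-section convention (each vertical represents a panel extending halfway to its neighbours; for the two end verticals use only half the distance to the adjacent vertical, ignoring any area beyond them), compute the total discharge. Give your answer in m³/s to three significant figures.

1.96 m³/s

w_2 = (2.10 − 0.00)/2 = 1.05 m; q_2 = 0.63 × 0.62 × 1.05 = 0.4101 m³/s
w_3 = (2.65 − 1.38)/2 = 0.635 m; q_3 = 0.68 × 0.91 × 0.635 = 0.3929 m³/s
w_4 = (2.93 − 2.10)/2 = 0.415 m; q_4 = 0.69 × 1.02 × 0.415 = 0.2921 m³/s
w_5 = (4.25 − 2.65)/2 = 0.8 m; q_5 = 0.72 × 1.12 × 0.8 = 0.6451 m³/s
w_6 = (4.80 − 2.93)/2 = 0.935 m; q_6 = 0.46 × 0.52 × 0.935 = 0.2237 m³/s
Stations 1, 7 contribute zero (depth or velocity is 0).
Q = Σ qᵢ = 1.964 m³/s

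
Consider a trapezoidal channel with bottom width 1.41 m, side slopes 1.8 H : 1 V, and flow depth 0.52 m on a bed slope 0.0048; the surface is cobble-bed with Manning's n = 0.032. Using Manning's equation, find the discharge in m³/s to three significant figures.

A = (b + z·y)·y = (1.41 + 1.8×0.52)×0.52 = 1.220 m²
P = b + 2y√(1+z²) = 1.41 + 2×0.52×√(1+1.8²) = 3.551 m
R = A/P = 1.220/3.551 = 0.3435 m
Q = (1/n)·A·R^(2/3)·S^(1/2) = (1/0.032) × 1.220 × 0.3435^(2/3) × 0.0048^(1/2) = 1.295 m³/s

1.30 m³/s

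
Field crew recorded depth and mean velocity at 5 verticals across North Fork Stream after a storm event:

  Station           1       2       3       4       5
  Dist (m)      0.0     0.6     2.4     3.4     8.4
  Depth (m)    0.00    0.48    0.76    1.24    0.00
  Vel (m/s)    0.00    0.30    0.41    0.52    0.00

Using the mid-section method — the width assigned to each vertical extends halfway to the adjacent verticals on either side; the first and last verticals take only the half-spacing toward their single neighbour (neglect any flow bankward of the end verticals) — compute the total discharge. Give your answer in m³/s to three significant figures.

w_2 = (2.4 − 0.0)/2 = 1.2 m; q_2 = 0.30 × 0.48 × 1.2 = 0.1728 m³/s
w_3 = (3.4 − 0.6)/2 = 1.4 m; q_3 = 0.41 × 0.76 × 1.4 = 0.4362 m³/s
w_4 = (8.4 − 2.4)/2 = 3 m; q_4 = 0.52 × 1.24 × 3 = 1.934 m³/s
Stations 1, 5 contribute zero (depth or velocity is 0).
Q = Σ qᵢ = 2.543 m³/s

2.54 m³/s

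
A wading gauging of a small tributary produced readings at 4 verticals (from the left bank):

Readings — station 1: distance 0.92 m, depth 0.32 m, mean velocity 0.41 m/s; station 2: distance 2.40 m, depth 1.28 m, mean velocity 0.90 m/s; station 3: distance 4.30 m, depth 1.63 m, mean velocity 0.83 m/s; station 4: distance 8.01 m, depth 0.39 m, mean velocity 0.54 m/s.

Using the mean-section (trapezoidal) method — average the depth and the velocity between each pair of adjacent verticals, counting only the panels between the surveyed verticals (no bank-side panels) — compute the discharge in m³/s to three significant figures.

Panel 1-2: Δb = 1.48 m, d̄ = (0.32+1.28)/2 = 0.8, v̄ = (0.41+0.90)/2 = 0.655 → q = 1.48×0.8×0.655 = 0.7755 m³/s
Panel 2-3: Δb = 1.9 m, d̄ = (1.28+1.63)/2 = 1.455, v̄ = (0.90+0.83)/2 = 0.865 → q = 1.9×1.455×0.865 = 2.391 m³/s
Panel 3-4: Δb = 3.71 m, d̄ = (1.63+0.39)/2 = 1.01, v̄ = (0.83+0.54)/2 = 0.685 → q = 3.71×1.01×0.685 = 2.567 m³/s
Q = Σ q = 5.734 m³/s

5.73 m³/s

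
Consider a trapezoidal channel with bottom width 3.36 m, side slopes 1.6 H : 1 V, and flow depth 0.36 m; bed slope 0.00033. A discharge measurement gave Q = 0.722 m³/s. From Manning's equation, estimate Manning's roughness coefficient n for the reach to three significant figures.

A = (b + z·y)·y = (3.36 + 1.6×0.36)×0.36 = 1.417 m²
P = b + 2y√(1+z²) = 3.36 + 2×0.36×√(1+1.6²) = 4.718 m
R = A/P = 1.417/4.718 = 0.3003 m
n = (1/Q)·A·R^(2/3)·S^(1/2) = (1/0.722) × 1.417 × 0.4484 × 0.01817 = 0.01599

0.0160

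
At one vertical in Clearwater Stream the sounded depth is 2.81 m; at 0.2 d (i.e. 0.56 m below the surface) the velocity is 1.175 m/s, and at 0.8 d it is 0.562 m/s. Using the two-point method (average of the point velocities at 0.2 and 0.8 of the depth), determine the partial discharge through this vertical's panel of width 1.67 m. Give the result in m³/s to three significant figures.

4.08 m³/s

v̄ = (1.175 + 0.562) / 2 = 0.8685 m/s
q = v̄ × d × w = 0.8685 × 2.81 × 1.67 = 4.076 m³/s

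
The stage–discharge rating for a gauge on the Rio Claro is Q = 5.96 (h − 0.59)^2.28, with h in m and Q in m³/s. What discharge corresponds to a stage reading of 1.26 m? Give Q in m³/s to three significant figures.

2.39 m³/s

Q = 5.96 × (1.26 − 0.59)^2.28 = 5.96 × 0.67^2.28 = 2.392 m³/s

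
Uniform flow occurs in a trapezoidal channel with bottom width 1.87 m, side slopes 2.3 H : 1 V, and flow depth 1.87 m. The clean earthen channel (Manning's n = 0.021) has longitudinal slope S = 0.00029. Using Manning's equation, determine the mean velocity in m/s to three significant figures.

A = (b + z·y)·y = (1.87 + 2.3×1.87)×1.87 = 11.54 m²
P = b + 2y√(1+z²) = 1.87 + 2×1.87×√(1+2.3²) = 11.25 m
R = A/P = 11.54/11.25 = 1.026 m
Q = (1/n)·A·R^(2/3)·S^(1/2) = (1/0.021) × 11.54 × 1.026^(2/3) × 0.00029^(1/2) = 9.518 m³/s
V = Q/A = 9.518/11.54 = 0.8248 m/s

0.825 m/s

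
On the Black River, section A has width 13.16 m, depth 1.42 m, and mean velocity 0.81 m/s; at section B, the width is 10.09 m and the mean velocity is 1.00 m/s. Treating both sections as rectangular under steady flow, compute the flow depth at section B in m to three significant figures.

Q = A₁V₁ = (13.16×1.42) × 0.81 = 15.14 m³/s
d₂ = Q/(b₂ V₂) = 15.14/(10.09×1.00) = 1.500 m

1.50 m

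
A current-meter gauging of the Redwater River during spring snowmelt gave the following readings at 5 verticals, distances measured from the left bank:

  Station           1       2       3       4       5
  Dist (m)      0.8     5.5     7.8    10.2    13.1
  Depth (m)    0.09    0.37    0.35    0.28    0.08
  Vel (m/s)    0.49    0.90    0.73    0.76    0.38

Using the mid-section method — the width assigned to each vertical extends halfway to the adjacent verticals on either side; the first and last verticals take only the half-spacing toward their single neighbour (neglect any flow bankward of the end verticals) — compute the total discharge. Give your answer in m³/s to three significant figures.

2.48 m³/s

w_1 = (5.5 − 0.8)/2 = 2.35 m; q_1 = 0.49 × 0.09 × 2.35 = 0.1036 m³/s
w_2 = (7.8 − 0.8)/2 = 3.5 m; q_2 = 0.90 × 0.37 × 3.5 = 1.166 m³/s
w_3 = (10.2 − 5.5)/2 = 2.35 m; q_3 = 0.73 × 0.35 × 2.35 = 0.6004 m³/s
w_4 = (13.1 − 7.8)/2 = 2.65 m; q_4 = 0.76 × 0.28 × 2.65 = 0.5639 m³/s
w_5 = (13.1 − 10.2)/2 = 1.45 m; q_5 = 0.38 × 0.08 × 1.45 = 0.04408 m³/s
Q = Σ qᵢ = 2.478 m³/s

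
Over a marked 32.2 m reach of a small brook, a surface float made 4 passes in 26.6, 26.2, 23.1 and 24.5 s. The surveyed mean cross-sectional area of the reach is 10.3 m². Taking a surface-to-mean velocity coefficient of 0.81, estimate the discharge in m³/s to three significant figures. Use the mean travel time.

t̄ = (26.6 + 26.2 + 23.1 + 24.5) / 4 = 25.1 s
v_surface = L / t̄ = 32.2 / 25.1 = 1.283 m/s
v_mean = 0.81 × 1.283 = 1.039 m/s
Q = A × v_mean = 10.3 × 1.039 = 10.70 m³/s

10.7 m³/s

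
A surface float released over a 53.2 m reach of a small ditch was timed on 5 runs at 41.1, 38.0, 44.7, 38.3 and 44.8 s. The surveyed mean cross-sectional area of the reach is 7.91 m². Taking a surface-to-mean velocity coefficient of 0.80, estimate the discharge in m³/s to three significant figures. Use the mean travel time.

t̄ = (41.1 + 38.0 + 44.7 + 38.3 + 44.8) / 5 = 41.38 s
v_surface = L / t̄ = 53.2 / 41.38 = 1.286 m/s
v_mean = 0.80 × 1.286 = 1.029 m/s
Q = A × v_mean = 7.91 × 1.029 = 8.136 m³/s

8.14 m³/s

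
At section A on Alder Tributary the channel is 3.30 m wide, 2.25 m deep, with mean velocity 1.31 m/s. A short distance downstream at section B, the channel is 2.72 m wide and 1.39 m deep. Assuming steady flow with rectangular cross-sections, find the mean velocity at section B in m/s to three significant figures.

Q = A₁V₁ = (3.30×2.25) × 1.31 = 9.727 m³/s
A₂ = 2.72 × 1.39 = 3.781 m²
V₂ = Q/A₂ = 9.727/3.781 = 2.573 m/s

2.57 m/s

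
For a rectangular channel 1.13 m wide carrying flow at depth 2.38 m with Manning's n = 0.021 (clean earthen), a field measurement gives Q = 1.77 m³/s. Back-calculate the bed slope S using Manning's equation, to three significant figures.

A = b·y = 1.13 × 2.38 = 2.689 m²
P = b + 2y = 1.13 + 2×2.38 = 5.890 m
R = A/P = 2.689/5.890 = 0.4566 m
S = (Q·n / (1·A·R^(2/3)))² = (1.77×0.021 / (1×2.689×0.5930))² = 0.0005433

0.000543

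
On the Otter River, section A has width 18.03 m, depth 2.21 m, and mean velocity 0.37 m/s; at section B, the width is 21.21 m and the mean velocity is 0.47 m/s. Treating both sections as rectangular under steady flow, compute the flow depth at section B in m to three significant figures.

Q = A₁V₁ = (18.03×2.21) × 0.37 = 14.74 m³/s
d₂ = Q/(b₂ V₂) = 14.74/(21.21×0.47) = 1.479 m

1.48 m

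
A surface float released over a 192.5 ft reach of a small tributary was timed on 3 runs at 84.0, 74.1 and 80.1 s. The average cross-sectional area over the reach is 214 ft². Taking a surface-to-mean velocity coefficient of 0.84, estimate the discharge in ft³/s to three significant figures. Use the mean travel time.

436 ft³/s

t̄ = (84.0 + 74.1 + 80.1) / 3 = 79.4 s
v_surface = L / t̄ = 192.5 / 79.4 = 2.424 ft/s
v_mean = 0.84 × 2.424 = 2.037 ft/s
Q = A × v_mean = 214 × 2.037 = 435.8 ft³/s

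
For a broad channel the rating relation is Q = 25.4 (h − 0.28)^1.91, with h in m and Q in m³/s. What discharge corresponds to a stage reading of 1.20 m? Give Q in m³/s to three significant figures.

21.7 m³/s

Q = 25.4 × (1.20 − 0.28)^1.91 = 25.4 × 0.92^1.91 = 21.66 m³/s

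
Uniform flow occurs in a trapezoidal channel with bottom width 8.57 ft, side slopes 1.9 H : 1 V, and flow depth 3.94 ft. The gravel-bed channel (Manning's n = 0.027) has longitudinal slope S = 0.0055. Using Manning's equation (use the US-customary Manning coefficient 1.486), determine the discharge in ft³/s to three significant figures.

473 ft³/s

A = (b + z·y)·y = (8.57 + 1.9×3.94)×3.94 = 63.26 ft²
P = b + 2y√(1+z²) = 8.57 + 2×3.94×√(1+1.9²) = 25.49 ft
R = A/P = 63.26/25.49 = 2.482 ft
Q = (1.486/n)·A·R^(2/3)·S^(1/2) = (1.486/0.027) × 63.26 × 2.482^(2/3) × 0.0055^(1/2) = 473.3 ft³/s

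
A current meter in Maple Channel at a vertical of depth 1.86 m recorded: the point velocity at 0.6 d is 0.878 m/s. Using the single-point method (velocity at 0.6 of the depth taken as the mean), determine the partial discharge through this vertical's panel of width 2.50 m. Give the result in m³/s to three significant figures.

v̄ = v₀.₆ = 0.878 m/s
q = v̄ × d × w = 0.8780 × 1.86 × 2.50 = 4.083 m³/s

4.08 m³/s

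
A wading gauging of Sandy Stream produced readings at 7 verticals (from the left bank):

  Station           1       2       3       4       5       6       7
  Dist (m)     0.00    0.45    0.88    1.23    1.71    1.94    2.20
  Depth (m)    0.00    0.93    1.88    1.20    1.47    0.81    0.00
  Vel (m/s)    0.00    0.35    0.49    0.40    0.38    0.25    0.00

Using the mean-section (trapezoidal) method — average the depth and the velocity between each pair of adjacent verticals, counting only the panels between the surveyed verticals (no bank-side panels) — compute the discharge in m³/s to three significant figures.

Panel 1-2: Δb = 0.45 m, d̄ = (0.00+0.93)/2 = 0.465, v̄ = (0.00+0.35)/2 = 0.175 → q = 0.45×0.465×0.175 = 0.03662 m³/s
Panel 2-3: Δb = 0.43 m, d̄ = (0.93+1.88)/2 = 1.405, v̄ = (0.35+0.49)/2 = 0.42 → q = 0.43×1.405×0.42 = 0.2537 m³/s
Panel 3-4: Δb = 0.35 m, d̄ = (1.88+1.20)/2 = 1.54, v̄ = (0.49+0.40)/2 = 0.445 → q = 0.35×1.54×0.445 = 0.2399 m³/s
Panel 4-5: Δb = 0.48 m, d̄ = (1.20+1.47)/2 = 1.335, v̄ = (0.40+0.38)/2 = 0.39 → q = 0.48×1.335×0.39 = 0.2499 m³/s
Panel 5-6: Δb = 0.23 m, d̄ = (1.47+0.81)/2 = 1.14, v̄ = (0.38+0.25)/2 = 0.315 → q = 0.23×1.14×0.315 = 0.08259 m³/s
Panel 6-7: Δb = 0.26 m, d̄ = (0.81+0.00)/2 = 0.405, v̄ = (0.25+0.00)/2 = 0.125 → q = 0.26×0.405×0.125 = 0.01316 m³/s
Q = Σ q = 0.8759 m³/s

0.876 m³/s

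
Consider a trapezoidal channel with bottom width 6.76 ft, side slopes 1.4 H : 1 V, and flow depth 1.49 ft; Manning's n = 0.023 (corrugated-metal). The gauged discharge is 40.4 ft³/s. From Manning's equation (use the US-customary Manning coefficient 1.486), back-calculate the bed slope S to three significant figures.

A = (b + z·y)·y = (6.76 + 1.4×1.49)×1.49 = 13.18 ft²
P = b + 2y√(1+z²) = 6.76 + 2×1.49×√(1+1.4²) = 11.89 ft
R = A/P = 13.18/11.89 = 1.109 ft
S = (Q·n / (1.486·A·R^(2/3)))² = (40.4×0.023 / (1.486×13.18×1.071))² = 0.001961

0.00196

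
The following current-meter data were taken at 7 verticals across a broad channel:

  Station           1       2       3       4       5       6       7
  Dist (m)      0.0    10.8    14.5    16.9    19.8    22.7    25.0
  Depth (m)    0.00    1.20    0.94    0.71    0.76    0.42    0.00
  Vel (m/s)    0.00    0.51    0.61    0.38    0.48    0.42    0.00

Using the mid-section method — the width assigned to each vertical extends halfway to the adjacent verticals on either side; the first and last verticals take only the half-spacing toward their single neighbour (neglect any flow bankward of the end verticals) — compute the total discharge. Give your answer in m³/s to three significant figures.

8.42 m³/s

w_2 = (14.5 − 0.0)/2 = 7.25 m; q_2 = 0.51 × 1.20 × 7.25 = 4.437 m³/s
w_3 = (16.9 − 10.8)/2 = 3.05 m; q_3 = 0.61 × 0.94 × 3.05 = 1.749 m³/s
w_4 = (19.8 − 14.5)/2 = 2.65 m; q_4 = 0.38 × 0.71 × 2.65 = 0.7150 m³/s
w_5 = (22.7 − 16.9)/2 = 2.9 m; q_5 = 0.48 × 0.76 × 2.9 = 1.058 m³/s
w_6 = (25.0 − 19.8)/2 = 2.6 m; q_6 = 0.42 × 0.42 × 2.6 = 0.4586 m³/s
Stations 1, 7 contribute zero (depth or velocity is 0).
Q = Σ qᵢ = 8.417 m³/s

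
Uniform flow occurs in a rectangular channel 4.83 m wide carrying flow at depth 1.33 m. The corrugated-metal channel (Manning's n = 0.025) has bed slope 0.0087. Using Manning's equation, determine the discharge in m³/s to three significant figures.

21.6 m³/s

A = b·y = 4.83 × 1.33 = 6.424 m²
P = b + 2y = 4.83 + 2×1.33 = 7.490 m
R = A/P = 6.424/7.490 = 0.8577 m
Q = (1/n)·A·R^(2/3)·S^(1/2) = (1/0.025) × 6.424 × 0.8577^(2/3) × 0.0087^(1/2) = 21.64 m³/s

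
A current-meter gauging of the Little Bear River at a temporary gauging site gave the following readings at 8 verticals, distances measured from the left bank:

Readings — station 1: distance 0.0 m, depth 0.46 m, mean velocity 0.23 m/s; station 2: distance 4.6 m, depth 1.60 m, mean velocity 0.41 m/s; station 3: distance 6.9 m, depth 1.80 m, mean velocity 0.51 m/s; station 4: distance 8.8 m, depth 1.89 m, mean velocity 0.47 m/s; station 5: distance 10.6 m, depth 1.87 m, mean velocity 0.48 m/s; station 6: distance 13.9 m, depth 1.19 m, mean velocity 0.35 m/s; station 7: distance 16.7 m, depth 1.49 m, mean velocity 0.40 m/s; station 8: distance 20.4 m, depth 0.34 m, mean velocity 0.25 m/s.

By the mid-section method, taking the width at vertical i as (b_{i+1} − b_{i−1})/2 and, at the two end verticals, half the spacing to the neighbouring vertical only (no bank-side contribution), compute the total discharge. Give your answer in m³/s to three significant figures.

11.7 m³/s

w_1 = (4.6 − 0.0)/2 = 2.3 m; q_1 = 0.23 × 0.46 × 2.3 = 0.2433 m³/s
w_2 = (6.9 − 0.0)/2 = 3.45 m; q_2 = 0.41 × 1.60 × 3.45 = 2.263 m³/s
w_3 = (8.8 − 4.6)/2 = 2.1 m; q_3 = 0.51 × 1.80 × 2.1 = 1.928 m³/s
w_4 = (10.6 − 6.9)/2 = 1.85 m; q_4 = 0.47 × 1.89 × 1.85 = 1.643 m³/s
w_5 = (13.9 − 8.8)/2 = 2.55 m; q_5 = 0.48 × 1.87 × 2.55 = 2.289 m³/s
w_6 = (16.7 − 10.6)/2 = 3.05 m; q_6 = 0.35 × 1.19 × 3.05 = 1.270 m³/s
w_7 = (20.4 − 13.9)/2 = 3.25 m; q_7 = 0.40 × 1.49 × 3.25 = 1.937 m³/s
w_8 = (20.4 − 16.7)/2 = 1.85 m; q_8 = 0.25 × 0.34 × 1.85 = 0.1573 m³/s
Q = Σ qᵢ = 11.73 m³/s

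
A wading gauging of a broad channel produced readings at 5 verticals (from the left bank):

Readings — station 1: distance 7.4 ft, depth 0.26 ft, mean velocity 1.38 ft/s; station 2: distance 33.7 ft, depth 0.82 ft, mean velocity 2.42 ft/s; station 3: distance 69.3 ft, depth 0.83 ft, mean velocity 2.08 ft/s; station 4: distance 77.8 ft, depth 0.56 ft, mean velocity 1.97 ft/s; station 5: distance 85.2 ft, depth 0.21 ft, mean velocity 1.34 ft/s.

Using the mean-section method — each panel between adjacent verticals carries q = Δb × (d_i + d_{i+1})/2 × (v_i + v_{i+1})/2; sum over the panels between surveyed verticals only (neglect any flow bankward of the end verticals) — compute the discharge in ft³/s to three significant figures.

Panel 1-2: Δb = 26.3 ft, d̄ = (0.26+0.82)/2 = 0.54, v̄ = (1.38+2.42)/2 = 1.9 → q = 26.3×0.54×1.9 = 26.98 ft³/s
Panel 2-3: Δb = 35.6 ft, d̄ = (0.82+0.83)/2 = 0.825, v̄ = (2.42+2.08)/2 = 2.25 → q = 35.6×0.825×2.25 = 66.08 ft³/s
Panel 3-4: Δb = 8.5 ft, d̄ = (0.83+0.56)/2 = 0.695, v̄ = (2.08+1.97)/2 = 2.025 → q = 8.5×0.695×2.025 = 11.96 ft³/s
Panel 4-5: Δb = 7.4 ft, d̄ = (0.56+0.21)/2 = 0.385, v̄ = (1.97+1.34)/2 = 1.655 → q = 7.4×0.385×1.655 = 4.715 ft³/s
Q = Σ q = 109.7 ft³/s

110 ft³/s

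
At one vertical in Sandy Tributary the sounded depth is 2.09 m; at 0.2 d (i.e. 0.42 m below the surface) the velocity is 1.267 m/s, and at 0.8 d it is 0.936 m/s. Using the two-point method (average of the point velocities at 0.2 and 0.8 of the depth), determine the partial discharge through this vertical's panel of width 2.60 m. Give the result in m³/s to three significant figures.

5.99 m³/s

v̄ = (1.267 + 0.936) / 2 = 1.102 m/s
q = v̄ × d × w = 1.102 × 2.09 × 2.60 = 5.986 m³/s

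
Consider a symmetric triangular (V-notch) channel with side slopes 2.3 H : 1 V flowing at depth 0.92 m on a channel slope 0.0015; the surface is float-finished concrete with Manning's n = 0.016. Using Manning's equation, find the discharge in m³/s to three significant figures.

A = z·y² = 2.3×0.92² = 1.947 m²
P = 2y√(1+z²) = 2×0.92×√(1+2.3²) = 4.615 m
R = A/P = 1.947/4.615 = 0.4219 m
Q = (1/n)·A·R^(2/3)·S^(1/2) = (1/0.016) × 1.947 × 0.4219^(2/3) × 0.0015^(1/2) = 2.651 m³/s

2.65 m³/s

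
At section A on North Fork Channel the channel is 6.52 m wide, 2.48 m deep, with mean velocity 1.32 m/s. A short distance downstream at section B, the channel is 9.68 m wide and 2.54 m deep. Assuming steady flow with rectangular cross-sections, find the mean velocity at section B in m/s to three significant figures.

Q = A₁V₁ = (6.52×2.48) × 1.32 = 21.34 m³/s
A₂ = 9.68 × 2.54 = 24.59 m²
V₂ = Q/A₂ = 21.34/24.59 = 0.8681 m/s

0.868 m/s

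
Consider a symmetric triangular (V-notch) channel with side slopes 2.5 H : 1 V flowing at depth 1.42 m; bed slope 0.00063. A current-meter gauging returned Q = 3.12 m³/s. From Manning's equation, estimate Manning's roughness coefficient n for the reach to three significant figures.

0.0307

A = z·y² = 2.5×1.42² = 5.041 m²
P = 2y√(1+z²) = 2×1.42×√(1+2.5²) = 7.647 m
R = A/P = 5.041/7.647 = 0.6592 m
n = (1/Q)·A·R^(2/3)·S^(1/2) = (1/3.12) × 5.041 × 0.7574 × 0.02510 = 0.03072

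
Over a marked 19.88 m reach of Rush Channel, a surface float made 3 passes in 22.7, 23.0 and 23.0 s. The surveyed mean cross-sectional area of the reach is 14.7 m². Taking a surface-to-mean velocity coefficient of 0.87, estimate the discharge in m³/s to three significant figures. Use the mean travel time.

11.1 m³/s

t̄ = (22.7 + 23.0 + 23.0) / 3 = 22.9 s
v_surface = L / t̄ = 19.88 / 22.9 = 0.8681 m/s
v_mean = 0.87 × 0.8681 = 0.7553 m/s
Q = A × v_mean = 14.7 × 0.7553 = 11.10 m³/s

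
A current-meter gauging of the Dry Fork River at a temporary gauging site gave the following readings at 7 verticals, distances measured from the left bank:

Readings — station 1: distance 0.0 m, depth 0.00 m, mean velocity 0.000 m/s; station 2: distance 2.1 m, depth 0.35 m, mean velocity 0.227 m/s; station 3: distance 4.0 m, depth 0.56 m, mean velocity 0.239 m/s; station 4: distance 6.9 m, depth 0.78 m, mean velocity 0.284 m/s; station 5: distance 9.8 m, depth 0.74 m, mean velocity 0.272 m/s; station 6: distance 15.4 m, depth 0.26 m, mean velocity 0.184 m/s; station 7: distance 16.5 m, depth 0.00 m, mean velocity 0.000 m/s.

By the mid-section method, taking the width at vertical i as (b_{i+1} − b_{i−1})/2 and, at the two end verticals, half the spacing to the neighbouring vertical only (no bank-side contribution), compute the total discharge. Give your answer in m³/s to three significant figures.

2.14 m³/s

w_2 = (4.0 − 0.0)/2 = 2 m; q_2 = 0.227 × 0.35 × 2 = 0.1589 m³/s
w_3 = (6.9 − 2.1)/2 = 2.4 m; q_3 = 0.239 × 0.56 × 2.4 = 0.3212 m³/s
w_4 = (9.8 − 4.0)/2 = 2.9 m; q_4 = 0.284 × 0.78 × 2.9 = 0.6424 m³/s
w_5 = (15.4 − 6.9)/2 = 4.25 m; q_5 = 0.272 × 0.74 × 4.25 = 0.8554 m³/s
w_6 = (16.5 − 9.8)/2 = 3.35 m; q_6 = 0.184 × 0.26 × 3.35 = 0.1603 m³/s
Stations 1, 7 contribute zero (depth or velocity is 0).
Q = Σ qᵢ = 2.138 m³/s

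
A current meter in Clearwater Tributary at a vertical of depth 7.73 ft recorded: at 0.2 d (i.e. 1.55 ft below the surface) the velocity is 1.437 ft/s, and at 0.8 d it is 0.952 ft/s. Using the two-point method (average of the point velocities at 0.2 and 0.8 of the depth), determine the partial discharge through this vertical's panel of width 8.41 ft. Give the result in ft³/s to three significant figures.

v̄ = (1.437 + 0.952) / 2 = 1.195 ft/s
q = v̄ × d × w = 1.195 × 7.73 × 8.41 = 77.65 ft³/s

77.7 ft³/s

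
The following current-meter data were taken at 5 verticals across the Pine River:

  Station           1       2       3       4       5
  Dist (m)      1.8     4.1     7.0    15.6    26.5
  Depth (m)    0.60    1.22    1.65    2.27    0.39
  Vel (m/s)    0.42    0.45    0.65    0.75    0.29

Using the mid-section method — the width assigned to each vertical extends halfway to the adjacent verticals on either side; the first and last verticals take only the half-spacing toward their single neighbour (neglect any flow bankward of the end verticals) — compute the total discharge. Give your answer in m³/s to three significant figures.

25.1 m³/s

w_1 = (4.1 − 1.8)/2 = 1.15 m; q_1 = 0.42 × 0.60 × 1.15 = 0.2898 m³/s
w_2 = (7.0 − 1.8)/2 = 2.6 m; q_2 = 0.45 × 1.22 × 2.6 = 1.427 m³/s
w_3 = (15.6 − 4.1)/2 = 5.75 m; q_3 = 0.65 × 1.65 × 5.75 = 6.167 m³/s
w_4 = (26.5 − 7.0)/2 = 9.75 m; q_4 = 0.75 × 2.27 × 9.75 = 16.60 m³/s
w_5 = (26.5 − 15.6)/2 = 5.45 m; q_5 = 0.29 × 0.39 × 5.45 = 0.6164 m³/s
Q = Σ qᵢ = 25.10 m³/s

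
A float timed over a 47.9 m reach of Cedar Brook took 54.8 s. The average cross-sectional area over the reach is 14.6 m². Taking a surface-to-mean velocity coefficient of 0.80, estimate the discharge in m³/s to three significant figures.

10.2 m³/s

v_surface = L / t̄ = 47.9 / 54.8 = 0.8741 m/s
v_mean = 0.80 × 0.8741 = 0.6993 m/s
Q = A × v_mean = 14.6 × 0.6993 = 10.21 m³/s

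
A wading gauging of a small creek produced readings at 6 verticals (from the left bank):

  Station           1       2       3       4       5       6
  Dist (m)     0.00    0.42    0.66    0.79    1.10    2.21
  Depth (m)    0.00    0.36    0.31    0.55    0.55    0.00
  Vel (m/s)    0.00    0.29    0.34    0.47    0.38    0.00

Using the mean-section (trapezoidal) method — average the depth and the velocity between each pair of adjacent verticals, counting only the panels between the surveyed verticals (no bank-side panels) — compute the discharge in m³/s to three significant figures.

0.189 m³/s

Panel 1-2: Δb = 0.42 m, d̄ = (0.00+0.36)/2 = 0.18, v̄ = (0.00+0.29)/2 = 0.145 → q = 0.42×0.18×0.145 = 0.01096 m³/s
Panel 2-3: Δb = 0.24 m, d̄ = (0.36+0.31)/2 = 0.335, v̄ = (0.29+0.34)/2 = 0.315 → q = 0.24×0.335×0.315 = 0.02533 m³/s
Panel 3-4: Δb = 0.13 m, d̄ = (0.31+0.55)/2 = 0.43, v̄ = (0.34+0.47)/2 = 0.405 → q = 0.13×0.43×0.405 = 0.02264 m³/s
Panel 4-5: Δb = 0.31 m, d̄ = (0.55+0.55)/2 = 0.55, v̄ = (0.47+0.38)/2 = 0.425 → q = 0.31×0.55×0.425 = 0.07246 m³/s
Panel 5-6: Δb = 1.11 m, d̄ = (0.55+0.00)/2 = 0.275, v̄ = (0.38+0.00)/2 = 0.19 → q = 1.11×0.275×0.19 = 0.05800 m³/s
Q = Σ q = 0.1894 m³/s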